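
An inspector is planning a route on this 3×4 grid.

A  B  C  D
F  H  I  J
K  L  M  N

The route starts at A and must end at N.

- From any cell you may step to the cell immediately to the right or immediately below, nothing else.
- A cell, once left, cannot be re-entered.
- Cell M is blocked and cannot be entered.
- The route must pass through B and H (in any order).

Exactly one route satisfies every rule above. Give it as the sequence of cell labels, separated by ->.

Moves only go right or down, so the column and row indices never decrease.
Route from A: right 1 to B, down 1 to H, right 2 to J, down 1 to N — 5 moves in all.
Check: all required cells visited.

A -> B -> H -> I -> J -> N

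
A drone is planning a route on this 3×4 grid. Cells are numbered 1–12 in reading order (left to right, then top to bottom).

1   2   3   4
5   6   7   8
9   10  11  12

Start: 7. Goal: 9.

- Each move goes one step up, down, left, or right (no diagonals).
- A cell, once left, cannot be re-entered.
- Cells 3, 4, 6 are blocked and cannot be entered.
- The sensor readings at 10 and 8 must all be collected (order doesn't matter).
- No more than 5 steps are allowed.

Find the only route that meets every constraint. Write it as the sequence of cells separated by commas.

7, 8, 12, 11, 10, 9

Any route must reach 10 and 8 and still end at 9 within 5 moves, so the order of the required stops is forced.
Route from 7: right 1 to 8, down 1 to 12, left 3 to 9 — 5 moves in all.
Check: all required cells visited; 5 ≤ 5 moves.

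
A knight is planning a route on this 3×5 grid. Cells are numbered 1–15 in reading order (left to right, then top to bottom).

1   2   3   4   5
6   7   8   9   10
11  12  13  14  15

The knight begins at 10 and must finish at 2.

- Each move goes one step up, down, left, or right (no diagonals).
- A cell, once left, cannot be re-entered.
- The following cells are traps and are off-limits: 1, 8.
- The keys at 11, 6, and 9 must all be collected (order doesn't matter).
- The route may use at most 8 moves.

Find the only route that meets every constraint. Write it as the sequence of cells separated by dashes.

The budget equals the shortest possible length, so every move has to be on a shortest route through the required cells.
Route from 10: left 1 to 9, down 1 to 14, left 3 to 11, up 1 to 6, right 1 to 7, up 1 to 2 — 8 moves in all.
Check: all required cells visited; 8 ≤ 8 moves.

10 - 9 - 14 - 13 - 12 - 11 - 6 - 7 - 2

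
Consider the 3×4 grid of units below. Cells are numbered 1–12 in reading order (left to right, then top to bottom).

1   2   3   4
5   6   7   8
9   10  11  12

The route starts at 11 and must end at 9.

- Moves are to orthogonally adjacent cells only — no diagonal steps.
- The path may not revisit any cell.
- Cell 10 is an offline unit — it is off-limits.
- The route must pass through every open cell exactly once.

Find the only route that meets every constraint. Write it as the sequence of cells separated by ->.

11 -> 12 -> 8 -> 4 -> 3 -> 7 -> 6 -> 2 -> 1 -> 5 -> 9

Need to visit all 11 open cells exactly once, starting at 11 and ending at 9.
Route from 11: right to 12, 2× up (reaching 4), left to 3, down to 7, left to 6, up to 2, left to 1, 2× down (reaching 9) — 10 moves in all.
Check: all 11 open cells covered.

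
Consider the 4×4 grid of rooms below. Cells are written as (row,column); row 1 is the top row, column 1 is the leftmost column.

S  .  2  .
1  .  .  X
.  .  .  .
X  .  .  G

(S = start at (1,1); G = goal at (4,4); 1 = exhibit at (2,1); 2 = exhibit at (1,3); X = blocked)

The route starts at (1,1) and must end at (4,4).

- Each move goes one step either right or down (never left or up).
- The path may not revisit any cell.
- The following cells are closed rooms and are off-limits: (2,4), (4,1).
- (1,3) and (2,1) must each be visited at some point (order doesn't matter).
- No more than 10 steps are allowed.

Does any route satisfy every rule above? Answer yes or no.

(2,1) is below but to the left of (1,3): going (1,3) → (2,1) would need a leftward move and (2,1) → (1,3) an upward move, so no right/down-only route can visit both required cells.

no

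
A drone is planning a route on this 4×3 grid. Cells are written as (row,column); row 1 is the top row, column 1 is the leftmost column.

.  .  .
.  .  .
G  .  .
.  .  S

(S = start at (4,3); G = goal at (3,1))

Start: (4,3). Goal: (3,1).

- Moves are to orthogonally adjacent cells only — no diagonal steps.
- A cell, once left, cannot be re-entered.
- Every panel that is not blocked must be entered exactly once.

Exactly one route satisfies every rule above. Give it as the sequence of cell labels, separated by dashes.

(4,3) - (3,3) - (2,3) - (1,3) - (1,2) - (1,1) - (2,1) - (2,2) - (3,2) - (4,2) - (4,1) - (3,1)

Need to visit all 12 open cells exactly once, starting at (4,3) and ending at (3,1).
Cell (1,1) has only two open neighbours ((2,1) and (1,2)), so the path must pass straight through it: one of those is the cell it's entered from and the other is where it exits.
Route from (4,3): 3× up (reaching (1,3)), 2× left (reaching (1,1)), down to (2,1), right to (2,2), 2× down (reaching (4,2)), left to (4,1), up to (3,1) — 11 moves in all.
Check: all 12 open cells covered.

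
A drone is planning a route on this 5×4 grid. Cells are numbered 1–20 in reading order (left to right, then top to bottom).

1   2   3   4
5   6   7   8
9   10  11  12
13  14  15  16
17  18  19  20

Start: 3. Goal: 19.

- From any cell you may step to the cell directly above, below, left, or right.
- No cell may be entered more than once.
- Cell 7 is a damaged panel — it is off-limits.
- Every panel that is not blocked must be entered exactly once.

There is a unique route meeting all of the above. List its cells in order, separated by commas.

Need to visit all 19 open cells exactly once, starting at 3 and ending at 19.
Cell 17 has only two open neighbours (13 and 18), so the path must pass straight through it: one of those is the cell it's entered from and the other is where it exits.
Route from 3: right to 4, 2× down (reaching 12), 2× left (reaching 10), 2× up (reaching 2), left to 1, 4× down (reaching 17), right to 18, up to 14, 2× right (reaching 16), down to 20, left to 19 — 18 moves in all.
Check: all 19 open cells covered.

3, 4, 8, 12, 11, 10, 6, 2, 1, 5, 9, 13, 17, 18, 14, 15, 16, 20, 19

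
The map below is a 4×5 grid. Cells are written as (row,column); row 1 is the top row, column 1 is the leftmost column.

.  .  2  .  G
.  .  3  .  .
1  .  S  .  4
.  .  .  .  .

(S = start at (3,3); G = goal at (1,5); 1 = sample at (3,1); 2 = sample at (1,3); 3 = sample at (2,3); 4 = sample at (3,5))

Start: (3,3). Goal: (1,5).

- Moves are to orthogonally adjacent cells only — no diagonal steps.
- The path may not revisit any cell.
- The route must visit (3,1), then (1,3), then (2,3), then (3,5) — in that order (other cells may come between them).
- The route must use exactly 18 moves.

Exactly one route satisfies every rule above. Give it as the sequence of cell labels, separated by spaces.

(3,3) (4,3) (4,2) (4,1) (3,1) (3,2) (2,2) (2,1) (1,1) (1,2) (1,3) (2,3) (2,4) (3,4) (4,4) (4,5) (3,5) (2,5) (1,5)

The waypoints must appear in the order (3,1), (1,3), (2,3), (3,5), with no cell reused.
Route from (3,3): down to (4,3), 2× left (reaching (4,1)), up to (3,1), right to (3,2), up to (2,2), left to (2,1), up to (1,1), 2× right (reaching (1,3)), down to (2,3), right to (2,4), 2× down (reaching (4,4)), right to (4,5), 3× up (reaching (1,5)) — 18 moves in all.
Check: order respected (1 at step 4, 2 at step 10, 3 at step 11, 4 at step 16); 18 moves as required.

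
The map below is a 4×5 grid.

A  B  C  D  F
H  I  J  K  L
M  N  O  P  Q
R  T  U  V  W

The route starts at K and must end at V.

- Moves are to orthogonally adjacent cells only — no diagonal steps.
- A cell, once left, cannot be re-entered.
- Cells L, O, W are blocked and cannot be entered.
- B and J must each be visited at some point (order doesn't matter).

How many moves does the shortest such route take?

8

Any route passes through B and J in some order between K and V. Summing Manhattan distances along each leg and taking the cheapest ordering (K → B → J → V) gives a lower bound of 3 + 2 + 3 = 8 moves.
A route of 8 moves achieves this: K → J → C → B → I → N → T → U → V.
Since 8 matches the lower bound, it is optimal.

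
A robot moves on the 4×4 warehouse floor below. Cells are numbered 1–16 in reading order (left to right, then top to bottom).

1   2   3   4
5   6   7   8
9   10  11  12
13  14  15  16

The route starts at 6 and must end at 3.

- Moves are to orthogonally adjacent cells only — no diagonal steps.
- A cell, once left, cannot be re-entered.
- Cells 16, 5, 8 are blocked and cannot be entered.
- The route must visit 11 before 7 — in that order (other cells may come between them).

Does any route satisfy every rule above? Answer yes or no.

yes

One route that works: 6 → 10 → 11 → 7 → 3.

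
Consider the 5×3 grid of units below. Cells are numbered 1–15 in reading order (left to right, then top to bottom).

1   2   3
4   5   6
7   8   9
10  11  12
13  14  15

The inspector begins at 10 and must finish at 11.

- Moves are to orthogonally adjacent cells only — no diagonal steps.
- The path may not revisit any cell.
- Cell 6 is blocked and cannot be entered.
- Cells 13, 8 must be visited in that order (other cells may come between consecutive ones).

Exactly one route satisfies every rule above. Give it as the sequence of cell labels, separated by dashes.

10 - 13 - 14 - 15 - 12 - 9 - 8 - 11

The waypoints must appear in the order 13, 8, with no cell reused.
Route from 10: down to 13, 2× right (reaching 15), 2× up (reaching 9), left to 8, down to 11 — 7 moves in all.
Check: order respected (13 at step 1, 8 at step 6).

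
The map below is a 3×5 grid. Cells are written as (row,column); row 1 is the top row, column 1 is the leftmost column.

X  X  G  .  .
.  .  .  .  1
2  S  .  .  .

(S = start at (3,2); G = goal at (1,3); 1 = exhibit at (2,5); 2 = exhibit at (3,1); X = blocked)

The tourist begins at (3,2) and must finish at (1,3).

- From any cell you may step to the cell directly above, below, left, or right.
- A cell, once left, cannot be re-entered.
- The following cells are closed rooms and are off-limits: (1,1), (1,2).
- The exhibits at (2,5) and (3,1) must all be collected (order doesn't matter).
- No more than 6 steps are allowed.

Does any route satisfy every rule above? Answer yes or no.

Even ignoring the no-revisit rule, getting from (3,2) to (1,3), taking the cheapest ordering (3,2) → (3,1) → (2,5) → (1,3) needs at least 1 + 5 + 3 = 9 moves (Manhattan distance per leg), which exceeds the 6-move limit.

no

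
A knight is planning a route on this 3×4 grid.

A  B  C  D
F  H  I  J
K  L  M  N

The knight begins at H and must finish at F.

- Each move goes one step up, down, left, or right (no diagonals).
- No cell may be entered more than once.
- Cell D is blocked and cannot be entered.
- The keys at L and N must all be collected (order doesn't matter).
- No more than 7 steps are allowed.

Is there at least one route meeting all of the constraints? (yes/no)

yes

One route that works: H → I → J → N → M → L → K → F.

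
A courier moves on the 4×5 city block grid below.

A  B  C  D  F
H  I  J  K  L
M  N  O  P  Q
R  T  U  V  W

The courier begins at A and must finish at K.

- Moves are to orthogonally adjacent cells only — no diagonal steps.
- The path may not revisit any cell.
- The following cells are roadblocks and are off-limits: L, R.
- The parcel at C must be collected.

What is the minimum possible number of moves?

4

Any route passes through C somewhere between A and K. Summing Manhattan distances along the two legs (A → C → K) gives a lower bound of 2 + 2 = 4 moves.
A route of 4 moves achieves this: A → B → C → J → K.
Since 4 matches the lower bound, it is optimal.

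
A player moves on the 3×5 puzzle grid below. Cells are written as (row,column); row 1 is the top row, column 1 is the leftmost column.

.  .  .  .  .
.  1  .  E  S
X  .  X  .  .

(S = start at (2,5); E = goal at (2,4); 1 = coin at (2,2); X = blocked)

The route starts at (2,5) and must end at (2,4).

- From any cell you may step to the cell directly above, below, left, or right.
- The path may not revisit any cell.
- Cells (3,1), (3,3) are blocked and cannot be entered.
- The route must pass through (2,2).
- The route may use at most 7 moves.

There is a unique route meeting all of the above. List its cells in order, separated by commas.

The 7-move cap with required stops at (2,2) leaves no slack for detours.
Route from (2,5): up to (1,5), 3× left (reaching (1,2)), down to (2,2), 2× right (reaching (2,4)) — 7 moves in all.
Check: all required cells visited; 7 ≤ 7 moves.

(2,5), (1,5), (1,4), (1,3), (1,2), (2,2), (2,3), (2,4)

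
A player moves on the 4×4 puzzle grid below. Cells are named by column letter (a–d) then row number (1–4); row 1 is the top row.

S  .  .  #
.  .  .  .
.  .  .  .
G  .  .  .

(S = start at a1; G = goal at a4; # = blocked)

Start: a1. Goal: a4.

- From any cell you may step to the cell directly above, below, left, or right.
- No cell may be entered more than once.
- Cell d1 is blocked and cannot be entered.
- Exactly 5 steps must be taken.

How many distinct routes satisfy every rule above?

Need simple routes of exactly 5 moves from a1 to a4 (Manhattan distance 3, so 1 moves are spent on a detour and 1 undoing it).
Enumerating: a1 a2 a3 b3 b4 a4 | a1 a2 b2 b3 b4 a4 | a1 a2 b2 b3 a3 a4 | a1 b1 b2 b3 b4 a4 | a1 b1 b2 b3 a3 a4 | a1 b1 b2 a2 a3 a4.
That gives 6 routes.

6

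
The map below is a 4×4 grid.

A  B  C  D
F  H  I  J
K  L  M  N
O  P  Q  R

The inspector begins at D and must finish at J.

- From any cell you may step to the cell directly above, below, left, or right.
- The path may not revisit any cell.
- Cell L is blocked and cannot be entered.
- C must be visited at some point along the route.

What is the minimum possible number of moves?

Any route passes through C somewhere between D and J. Summing Manhattan distances along the two legs (D → C → J) gives a lower bound of 1 + 2 = 3 moves.
A route of 3 moves achieves this: D → C → I → J.
Since 3 matches the lower bound, it is optimal.

3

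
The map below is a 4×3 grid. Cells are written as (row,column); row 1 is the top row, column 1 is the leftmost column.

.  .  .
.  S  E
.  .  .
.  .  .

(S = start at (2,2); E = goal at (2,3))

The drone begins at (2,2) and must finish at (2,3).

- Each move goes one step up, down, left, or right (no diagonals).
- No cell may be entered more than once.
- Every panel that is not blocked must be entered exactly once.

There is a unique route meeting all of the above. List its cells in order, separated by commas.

(2,2), (3,2), (3,3), (4,3), (4,2), (4,1), (3,1), (2,1), (1,1), (1,2), (1,3), (2,3)

Need to visit all 12 open cells exactly once, starting at (2,2) and ending at (2,3).
Cell (4,1) has only two open neighbours ((3,1) and (4,2)), so the path must pass straight through it: one of those is the cell it's entered from and the other is where it exits.
Route from (2,2): down to (3,2), right to (3,3), down to (4,3), 2× left (reaching (4,1)), 3× up (reaching (1,1)), 2× right (reaching (1,3)), down to (2,3) — 11 moves in all.
Check: all 12 open cells covered.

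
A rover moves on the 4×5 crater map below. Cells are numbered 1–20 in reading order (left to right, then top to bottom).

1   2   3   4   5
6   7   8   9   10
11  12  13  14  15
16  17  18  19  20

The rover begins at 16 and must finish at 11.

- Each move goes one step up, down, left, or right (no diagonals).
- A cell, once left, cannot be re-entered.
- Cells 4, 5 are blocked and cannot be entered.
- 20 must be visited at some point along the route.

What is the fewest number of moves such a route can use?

9

Any route passes through 20 somewhere between 16 and 11. Summing Manhattan distances along the two legs (16 → 20 → 11) gives a lower bound of 4 + 5 = 9 moves.
A route of 9 moves achieves this: 16 → 17 → 18 → 19 → 20 → 15 → 14 → 13 → 12 → 11.
Since 9 matches the lower bound, it is optimal.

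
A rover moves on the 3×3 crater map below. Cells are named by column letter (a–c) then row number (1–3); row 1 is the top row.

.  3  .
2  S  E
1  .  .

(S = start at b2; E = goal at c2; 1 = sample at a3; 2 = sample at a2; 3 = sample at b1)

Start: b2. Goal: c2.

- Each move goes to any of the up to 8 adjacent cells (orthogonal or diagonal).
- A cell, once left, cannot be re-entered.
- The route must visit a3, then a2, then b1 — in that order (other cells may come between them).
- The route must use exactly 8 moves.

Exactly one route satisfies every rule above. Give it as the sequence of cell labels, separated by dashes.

b2 - c3 - b3 - a3 - a2 - a1 - b1 - c1 - c2

The waypoints must appear in the order a3, a2, b1, with no cell reused.
Route from b2: down-right 1 to c3, left 2 to a3, up 2 to a1, right 2 to c1, down 1 to c2 — 8 moves in all.
Check: order respected (1 at step 3, 2 at step 4, 3 at step 6); 8 moves as required.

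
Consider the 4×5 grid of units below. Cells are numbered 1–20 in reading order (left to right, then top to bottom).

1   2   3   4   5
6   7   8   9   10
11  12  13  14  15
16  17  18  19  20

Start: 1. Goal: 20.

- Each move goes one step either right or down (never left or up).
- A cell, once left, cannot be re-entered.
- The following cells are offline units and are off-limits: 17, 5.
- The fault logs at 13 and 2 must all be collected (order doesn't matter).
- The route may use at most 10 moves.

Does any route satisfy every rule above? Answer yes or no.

yes

One route that works: 1 → 2 → 7 → 12 → 13 → 18 → 19 → 20.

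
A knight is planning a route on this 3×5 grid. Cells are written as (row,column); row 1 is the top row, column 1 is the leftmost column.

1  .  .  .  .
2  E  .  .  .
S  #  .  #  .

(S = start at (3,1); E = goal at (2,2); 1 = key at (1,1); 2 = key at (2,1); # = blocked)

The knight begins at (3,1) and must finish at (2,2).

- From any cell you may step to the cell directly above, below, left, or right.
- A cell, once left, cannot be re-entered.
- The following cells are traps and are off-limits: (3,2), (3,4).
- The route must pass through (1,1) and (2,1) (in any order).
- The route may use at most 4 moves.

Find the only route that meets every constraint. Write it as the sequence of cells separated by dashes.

(3,1) - (2,1) - (1,1) - (1,2) - (2,2)

Any route must reach (1,1) and (2,1) and still end at (2,2) within 4 moves, so the order of the required stops is forced.
Route from (3,1): 2× up (reaching (1,1)), right to (1,2), down to (2,2) — 4 moves in all.
Check: all required cells visited; 4 ≤ 4 moves.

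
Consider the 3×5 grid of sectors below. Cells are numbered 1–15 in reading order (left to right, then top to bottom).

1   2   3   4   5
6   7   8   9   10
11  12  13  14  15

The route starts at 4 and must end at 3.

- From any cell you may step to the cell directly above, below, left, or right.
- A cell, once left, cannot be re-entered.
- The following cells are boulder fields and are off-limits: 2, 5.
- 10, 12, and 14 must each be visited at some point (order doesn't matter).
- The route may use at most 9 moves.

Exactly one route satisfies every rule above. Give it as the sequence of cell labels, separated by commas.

The budget equals the shortest possible length, so every move has to be on a shortest route through the required cells.
Route from 4: down 1 to 9, right 1 to 10, down 1 to 15, left 3 to 12, up 1 to 7, right 1 to 8, up 1 to 3 — 9 moves in all.
Check: all required cells visited; 9 ≤ 9 moves.

4, 9, 10, 15, 14, 13, 12, 7, 8, 3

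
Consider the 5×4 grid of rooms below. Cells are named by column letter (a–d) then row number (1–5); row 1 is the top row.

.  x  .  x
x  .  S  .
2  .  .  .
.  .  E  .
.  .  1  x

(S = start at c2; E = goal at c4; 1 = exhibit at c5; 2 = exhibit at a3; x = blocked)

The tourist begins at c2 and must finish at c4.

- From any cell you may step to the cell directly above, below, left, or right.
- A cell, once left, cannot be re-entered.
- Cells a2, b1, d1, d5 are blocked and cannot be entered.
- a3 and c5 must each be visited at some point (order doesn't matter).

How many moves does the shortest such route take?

8

Any route passes through a3 and c5 in some order between c2 and c4. Summing Manhattan distances along each leg and taking the cheapest ordering (c2 → a3 → c5 → c4) gives a lower bound of 3 + 4 + 1 = 8 moves.
A route of 8 moves achieves this: c2 → c3 → b3 → a3 → a4 → a5 → b5 → c5 → c4.
Since 8 matches the lower bound, it is optimal.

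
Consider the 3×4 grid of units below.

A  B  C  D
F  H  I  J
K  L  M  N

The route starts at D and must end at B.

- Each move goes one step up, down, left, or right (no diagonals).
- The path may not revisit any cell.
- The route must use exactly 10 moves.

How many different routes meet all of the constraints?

5

Need simple routes of exactly 10 moves from D to B (Manhattan distance 2, so 4 moves are spent on a detour and 4 undoing it).
Enumerating: D J N M I H L K F A B | D J N M L K F H I C B | D C I J N M L H F A B | D C I J N M L K F A B | D C I J N M L K F H B.
That gives 5 routes.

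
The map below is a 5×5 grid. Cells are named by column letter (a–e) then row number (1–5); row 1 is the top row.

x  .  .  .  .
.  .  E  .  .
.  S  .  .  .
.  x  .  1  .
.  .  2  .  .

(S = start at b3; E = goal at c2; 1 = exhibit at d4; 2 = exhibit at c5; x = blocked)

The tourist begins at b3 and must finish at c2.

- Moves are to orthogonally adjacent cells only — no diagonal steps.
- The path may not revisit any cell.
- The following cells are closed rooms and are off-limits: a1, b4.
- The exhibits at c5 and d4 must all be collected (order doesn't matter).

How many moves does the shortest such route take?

8

Any route passes through c5 and d4 in some order between b3 and c2. Summing Manhattan distances along each leg and taking the cheapest ordering (b3 → d4 → c5 → c2) gives a lower bound of 3 + 2 + 3 = 8 moves.
A route of 8 moves achieves this: b3 → c3 → c4 → c5 → d5 → d4 → d3 → d2 → c2.
Since 8 matches the lower bound, it is optimal.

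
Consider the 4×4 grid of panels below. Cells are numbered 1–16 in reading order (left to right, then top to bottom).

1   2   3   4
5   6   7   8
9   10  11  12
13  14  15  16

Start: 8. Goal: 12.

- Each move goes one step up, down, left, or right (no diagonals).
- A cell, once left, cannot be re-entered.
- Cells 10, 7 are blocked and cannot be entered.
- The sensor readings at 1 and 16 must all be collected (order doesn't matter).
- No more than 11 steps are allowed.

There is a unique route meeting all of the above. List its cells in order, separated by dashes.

8 - 4 - 3 - 2 - 1 - 5 - 9 - 13 - 14 - 15 - 16 - 12

The 11-move cap with required stops at 1, 16 leaves no slack for detours.
Route from 8: up to 4, 3× left (reaching 1), 3× down (reaching 13), 3× right (reaching 16), up to 12 — 11 moves in all.
Check: all required cells visited; 11 ≤ 11 moves.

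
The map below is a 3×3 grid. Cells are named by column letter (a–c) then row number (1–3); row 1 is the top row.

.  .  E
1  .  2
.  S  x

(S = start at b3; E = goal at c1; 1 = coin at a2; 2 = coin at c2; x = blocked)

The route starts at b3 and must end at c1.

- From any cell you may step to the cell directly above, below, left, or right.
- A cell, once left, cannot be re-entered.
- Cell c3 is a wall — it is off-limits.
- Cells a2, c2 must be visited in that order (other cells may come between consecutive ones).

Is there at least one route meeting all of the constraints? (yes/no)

yes

One route that works: b3 → a3 → a2 → b2 → c2 → c1.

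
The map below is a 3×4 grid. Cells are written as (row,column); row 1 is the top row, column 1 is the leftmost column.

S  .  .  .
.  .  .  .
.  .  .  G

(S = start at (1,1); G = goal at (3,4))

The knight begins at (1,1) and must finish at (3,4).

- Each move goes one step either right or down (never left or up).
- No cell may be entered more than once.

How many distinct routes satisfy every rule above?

A right/down-only route from (1,1) to (3,4) makes exactly 2 down-moves and 3 right-moves in some order.
With no other constraints that would be C(5,2) = 10 routes.
That gives 10 routes.

10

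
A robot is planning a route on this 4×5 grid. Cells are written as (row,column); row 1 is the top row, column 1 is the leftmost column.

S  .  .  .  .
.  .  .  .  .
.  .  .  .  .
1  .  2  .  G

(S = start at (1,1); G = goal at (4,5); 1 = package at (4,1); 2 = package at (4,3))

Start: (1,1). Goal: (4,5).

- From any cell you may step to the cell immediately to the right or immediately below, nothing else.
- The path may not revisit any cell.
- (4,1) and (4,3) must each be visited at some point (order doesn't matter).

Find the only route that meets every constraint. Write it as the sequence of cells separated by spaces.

Moves only go right or down, so the column and row indices never decrease.
Route from (1,1): 3× down (reaching (4,1)), 4× right (reaching (4,5)) — 7 moves in all.
Check: all required cells visited.

(1,1) (2,1) (3,1) (4,1) (4,2) (4,3) (4,4) (4,5)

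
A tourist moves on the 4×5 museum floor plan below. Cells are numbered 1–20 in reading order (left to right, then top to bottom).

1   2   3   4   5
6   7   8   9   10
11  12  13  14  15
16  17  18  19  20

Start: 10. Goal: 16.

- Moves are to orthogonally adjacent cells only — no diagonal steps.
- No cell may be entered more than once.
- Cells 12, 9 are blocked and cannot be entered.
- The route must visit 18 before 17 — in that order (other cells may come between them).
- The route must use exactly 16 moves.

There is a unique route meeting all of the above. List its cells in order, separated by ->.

The waypoints must appear in the order 18, 17, with no cell reused.
Route from 10: up 1 to 5, left 4 to 1, down 1 to 6, right 2 to 8, down 1 to 13, right 2 to 15, down 1 to 20, left 4 to 16 — 16 moves in all.
Check: order respected (18 at step 14, 17 at step 15); 16 moves as required.

10 -> 5 -> 4 -> 3 -> 2 -> 1 -> 6 -> 7 -> 8 -> 13 -> 14 -> 15 -> 20 -> 19 -> 18 -> 17 -> 16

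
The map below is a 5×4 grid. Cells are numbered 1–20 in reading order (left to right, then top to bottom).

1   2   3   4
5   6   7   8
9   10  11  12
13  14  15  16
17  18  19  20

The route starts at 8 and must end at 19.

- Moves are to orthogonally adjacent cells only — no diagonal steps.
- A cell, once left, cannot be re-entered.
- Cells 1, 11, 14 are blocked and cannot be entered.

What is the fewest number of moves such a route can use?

The Manhattan distance from 8 to 19 is |2−5| + |4−3| = 4, so at least 4 moves are needed.
A route of 4 moves achieves this: 8 → 12 → 16 → 20 → 19.
Since 4 matches the lower bound, it is optimal.

4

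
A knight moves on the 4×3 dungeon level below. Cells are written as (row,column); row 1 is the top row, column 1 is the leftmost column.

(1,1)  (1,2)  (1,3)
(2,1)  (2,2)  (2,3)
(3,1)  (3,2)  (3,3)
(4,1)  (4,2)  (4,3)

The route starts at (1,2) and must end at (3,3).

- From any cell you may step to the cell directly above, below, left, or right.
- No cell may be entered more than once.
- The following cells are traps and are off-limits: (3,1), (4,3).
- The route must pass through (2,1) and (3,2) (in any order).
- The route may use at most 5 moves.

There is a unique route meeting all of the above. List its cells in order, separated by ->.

The budget equals the shortest possible length, so every move has to be on a shortest route through the required cells.
Route from (1,2): left to (1,1), down to (2,1), right to (2,2), down to (3,2), right to (3,3) — 5 moves in all.
Check: all required cells visited; 5 ≤ 5 moves.

(1,2) -> (1,1) -> (2,1) -> (2,2) -> (3,2) -> (3,3)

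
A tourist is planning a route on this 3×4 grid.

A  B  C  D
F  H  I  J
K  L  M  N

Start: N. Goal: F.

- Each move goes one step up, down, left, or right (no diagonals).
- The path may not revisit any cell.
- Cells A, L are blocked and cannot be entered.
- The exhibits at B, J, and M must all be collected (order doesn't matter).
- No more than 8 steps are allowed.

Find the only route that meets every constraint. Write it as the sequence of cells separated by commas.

The budget equals the shortest possible length, so every move has to be on a shortest route through the required cells.
Route from N: left 1 to M, up 1 to I, right 1 to J, up 1 to D, left 2 to B, down 1 to H, left 1 to F — 8 moves in all.
Check: all required cells visited; 8 ≤ 8 moves.

N, M, I, J, D, C, B, H, F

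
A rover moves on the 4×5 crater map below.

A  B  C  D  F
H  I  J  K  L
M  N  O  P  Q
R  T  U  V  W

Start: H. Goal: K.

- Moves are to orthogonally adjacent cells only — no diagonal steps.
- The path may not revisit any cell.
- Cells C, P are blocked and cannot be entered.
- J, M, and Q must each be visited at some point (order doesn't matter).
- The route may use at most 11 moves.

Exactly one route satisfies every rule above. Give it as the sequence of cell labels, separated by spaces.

H M N I J O U V W Q L K

Any route must reach J, M, and Q and still end at K within 11 moves, so the order of the required stops is forced.
Route from H: down 1 to M, right 1 to N, up 1 to I, right 1 to J, down 2 to U, right 2 to W, up 2 to L, left 1 to K — 11 moves in all.
Check: all required cells visited; 11 ≤ 11 moves.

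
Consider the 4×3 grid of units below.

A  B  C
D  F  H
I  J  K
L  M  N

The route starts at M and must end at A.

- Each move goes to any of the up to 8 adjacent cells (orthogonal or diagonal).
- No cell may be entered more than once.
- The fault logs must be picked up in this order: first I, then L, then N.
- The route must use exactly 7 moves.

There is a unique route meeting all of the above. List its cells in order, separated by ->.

The waypoints must appear in the order I, L, N, with no cell reused.
Route from M: up-left 1 to I, down 1 to L, up-right 1 to J, down-right 1 to N, up 1 to K, up-left 2 to A — 7 moves in all.
Check: order respected (I at step 1, L at step 2, N at step 4); 7 moves as required.

M -> I -> L -> J -> N -> K -> F -> A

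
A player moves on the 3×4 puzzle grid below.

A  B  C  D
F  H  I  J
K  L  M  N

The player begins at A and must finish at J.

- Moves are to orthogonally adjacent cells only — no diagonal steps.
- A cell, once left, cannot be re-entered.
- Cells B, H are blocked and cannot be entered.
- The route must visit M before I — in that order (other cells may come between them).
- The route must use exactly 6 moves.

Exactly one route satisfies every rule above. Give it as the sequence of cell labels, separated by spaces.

The waypoints must appear in the order M, I, with no cell reused.
Route from A: down 2 to K, right 2 to M, up 1 to I, right 1 to J — 6 moves in all.
Check: order respected (M at step 4, I at step 5); 6 moves as required.

A F K L M I J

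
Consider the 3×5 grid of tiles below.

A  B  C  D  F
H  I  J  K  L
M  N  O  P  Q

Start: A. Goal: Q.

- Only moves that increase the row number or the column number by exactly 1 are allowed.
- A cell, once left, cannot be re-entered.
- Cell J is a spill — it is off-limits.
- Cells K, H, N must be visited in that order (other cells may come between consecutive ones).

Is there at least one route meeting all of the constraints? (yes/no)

H lies to the left of K, so going from K to H would need a leftward move — but moves only go right/down, so K cannot be visited before H.

no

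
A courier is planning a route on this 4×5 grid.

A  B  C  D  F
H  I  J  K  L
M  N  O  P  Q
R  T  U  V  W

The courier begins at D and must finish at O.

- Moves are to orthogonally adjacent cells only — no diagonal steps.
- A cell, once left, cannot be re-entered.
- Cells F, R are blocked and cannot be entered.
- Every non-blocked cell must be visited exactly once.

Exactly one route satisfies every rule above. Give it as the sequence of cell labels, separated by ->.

D -> C -> J -> I -> B -> A -> H -> M -> N -> T -> U -> V -> W -> Q -> L -> K -> P -> O

Need to visit all 18 open cells exactly once, starting at D and ending at O.
Cell T has only two open neighbours (N and U), so the path must pass straight through it: one of those is the cell it's entered from and the other is where it exits.
Route from D: left 1 to C, down 1 to J, left 1 to I, up 1 to B, left 1 to A, down 2 to M, right 1 to N, down 1 to T, right 3 to W, up 2 to L, left 1 to K, down 1 to P, left 1 to O — 17 moves in all.
Check: all 18 open cells covered.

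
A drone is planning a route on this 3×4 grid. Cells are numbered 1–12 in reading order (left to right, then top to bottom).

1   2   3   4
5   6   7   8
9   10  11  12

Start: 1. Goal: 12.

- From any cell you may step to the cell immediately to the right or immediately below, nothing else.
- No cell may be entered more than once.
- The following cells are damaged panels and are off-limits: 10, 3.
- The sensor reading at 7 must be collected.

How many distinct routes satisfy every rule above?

4

A right/down-only route from 1 to 12 makes exactly 2 down-moves and 3 right-moves in some order.
With no other constraints that would be C(5,2) = 10 routes.
Split at 7 and multiply the segment counts (each segment already excludes blocked cells): 1→7: 2; 7→12: 2; product = 4.
That gives 4 routes.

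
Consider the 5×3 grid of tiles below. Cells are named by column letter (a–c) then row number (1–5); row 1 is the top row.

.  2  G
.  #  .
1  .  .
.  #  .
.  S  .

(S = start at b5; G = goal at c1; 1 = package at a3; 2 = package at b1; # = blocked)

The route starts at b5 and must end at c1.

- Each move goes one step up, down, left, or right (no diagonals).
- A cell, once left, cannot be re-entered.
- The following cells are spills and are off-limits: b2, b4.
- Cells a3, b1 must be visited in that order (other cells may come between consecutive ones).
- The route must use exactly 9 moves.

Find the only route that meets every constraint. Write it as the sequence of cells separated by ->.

The waypoints must appear in the order a3, b1, with no cell reused.
Route from b5: right 1 to c5, up 2 to c3, left 2 to a3, up 2 to a1, right 2 to c1 — 9 moves in all.
Check: order respected (1 at step 5, 2 at step 8); 9 moves as required.

b5 -> c5 -> c4 -> c3 -> b3 -> a3 -> a2 -> a1 -> b1 -> c1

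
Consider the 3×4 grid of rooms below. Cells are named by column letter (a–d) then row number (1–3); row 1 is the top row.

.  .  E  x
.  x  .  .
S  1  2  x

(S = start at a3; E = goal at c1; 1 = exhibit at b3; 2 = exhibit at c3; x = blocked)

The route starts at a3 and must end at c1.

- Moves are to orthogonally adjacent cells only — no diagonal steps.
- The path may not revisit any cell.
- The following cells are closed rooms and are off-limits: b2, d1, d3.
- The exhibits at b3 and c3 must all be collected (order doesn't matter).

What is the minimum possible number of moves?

4

Any route passes through b3 and c3 in some order between a3 and c1. Summing Manhattan distances along each leg and taking the cheapest ordering (a3 → b3 → c3 → c1) gives a lower bound of 1 + 1 + 2 = 4 moves.
A route of 4 moves achieves this: a3 → b3 → c3 → c2 → c1.
Since 4 matches the lower bound, it is optimal.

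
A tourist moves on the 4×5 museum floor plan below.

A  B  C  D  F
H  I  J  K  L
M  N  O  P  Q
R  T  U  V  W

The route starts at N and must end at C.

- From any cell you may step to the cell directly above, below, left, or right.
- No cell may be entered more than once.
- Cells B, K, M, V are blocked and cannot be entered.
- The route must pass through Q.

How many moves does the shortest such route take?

7

Any route passes through Q somewhere between N and C. Summing Manhattan distances along the two legs (N → Q → C) gives a lower bound of 3 + 4 = 7 moves.
A route of 7 moves achieves this: N → O → P → Q → L → F → D → C.
Since 7 matches the lower bound, it is optimal.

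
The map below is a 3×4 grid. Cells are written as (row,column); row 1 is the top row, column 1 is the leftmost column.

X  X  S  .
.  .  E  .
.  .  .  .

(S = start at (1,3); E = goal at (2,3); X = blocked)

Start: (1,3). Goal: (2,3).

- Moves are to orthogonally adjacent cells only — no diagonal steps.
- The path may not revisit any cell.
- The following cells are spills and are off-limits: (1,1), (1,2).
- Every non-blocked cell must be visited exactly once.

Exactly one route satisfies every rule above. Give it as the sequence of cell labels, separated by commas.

(1,3), (1,4), (2,4), (3,4), (3,3), (3,2), (3,1), (2,1), (2,2), (2,3)

Need to visit all 10 open cells exactly once, starting at (1,3) and ending at (2,3).
Cell (1,4) has only two open neighbours ((2,4) and (1,3)), so the path must pass straight through it: one of those is the cell it's entered from and the other is where it exits.
Route from (1,3): right 1 to (1,4), down 2 to (3,4), left 3 to (3,1), up 1 to (2,1), right 2 to (2,3) — 9 moves in all.
Check: all 10 open cells covered.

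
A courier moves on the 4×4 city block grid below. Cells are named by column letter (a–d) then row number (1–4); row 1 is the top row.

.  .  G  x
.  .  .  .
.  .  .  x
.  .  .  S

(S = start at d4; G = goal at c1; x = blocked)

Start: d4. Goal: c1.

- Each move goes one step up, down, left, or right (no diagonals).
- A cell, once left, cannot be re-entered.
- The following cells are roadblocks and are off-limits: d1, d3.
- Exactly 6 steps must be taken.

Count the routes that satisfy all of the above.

6

Need simple routes of exactly 6 moves from d4 to c1 (Manhattan distance 4, so 1 moves are spent on a detour and 1 undoing it).
Enumerating: d4 c4 c3 c2 b2 b1 c1 | d4 c4 c3 b3 b2 b1 c1 | d4 c4 c3 b3 b2 c2 c1 | d4 c4 b4 b3 b2 b1 c1 | d4 c4 b4 b3 b2 c2 c1 | d4 c4 b4 b3 c3 c2 c1.
That gives 6 routes.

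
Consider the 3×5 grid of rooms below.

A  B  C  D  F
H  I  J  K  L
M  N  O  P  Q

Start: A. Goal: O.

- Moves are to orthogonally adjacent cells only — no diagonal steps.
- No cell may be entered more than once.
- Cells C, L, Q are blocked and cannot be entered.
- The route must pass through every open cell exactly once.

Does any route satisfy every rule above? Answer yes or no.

no

Cell F has only one open neighbour but is neither the start nor the goal, so a Hamiltonian route would have to both enter and leave it through the same neighbour — impossible without revisiting.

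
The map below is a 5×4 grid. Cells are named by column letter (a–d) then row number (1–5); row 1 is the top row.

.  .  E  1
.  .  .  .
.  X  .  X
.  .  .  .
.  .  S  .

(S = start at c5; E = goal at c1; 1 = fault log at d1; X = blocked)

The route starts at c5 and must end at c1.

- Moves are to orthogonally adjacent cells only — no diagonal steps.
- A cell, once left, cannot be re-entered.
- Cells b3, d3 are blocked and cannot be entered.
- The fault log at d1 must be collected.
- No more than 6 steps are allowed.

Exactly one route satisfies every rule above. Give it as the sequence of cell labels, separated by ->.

The 6-move cap with required stops at d1 leaves no slack for detours.
Route from c5: 3× up (reaching c2), right to d2, up to d1, left to c1 — 6 moves in all.
Check: all required cells visited; 6 ≤ 6 moves.

c5 -> c4 -> c3 -> c2 -> d2 -> d1 -> c1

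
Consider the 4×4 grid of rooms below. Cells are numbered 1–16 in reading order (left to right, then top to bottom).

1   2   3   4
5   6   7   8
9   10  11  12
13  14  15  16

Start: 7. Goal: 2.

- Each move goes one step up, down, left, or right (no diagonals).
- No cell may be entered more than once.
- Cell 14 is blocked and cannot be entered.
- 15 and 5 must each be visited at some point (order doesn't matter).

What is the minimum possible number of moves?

10

Any route passes through 15 and 5 in some order between 7 and 2. Summing Manhattan distances along each leg and taking the cheapest ordering (7 → 15 → 5 → 2) gives a lower bound of 2 + 4 + 2 = 8 moves.
The shortest route satisfying every rule uses 10 moves: 7 → 8 → 12 → 16 → 15 → 11 → 10 → 6 → 5 → 1 → 2.
The bound of 8 isn't tight here; checking systematically, no route of length 8 through 9 satisfies every constraint, so 10 is the minimum.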